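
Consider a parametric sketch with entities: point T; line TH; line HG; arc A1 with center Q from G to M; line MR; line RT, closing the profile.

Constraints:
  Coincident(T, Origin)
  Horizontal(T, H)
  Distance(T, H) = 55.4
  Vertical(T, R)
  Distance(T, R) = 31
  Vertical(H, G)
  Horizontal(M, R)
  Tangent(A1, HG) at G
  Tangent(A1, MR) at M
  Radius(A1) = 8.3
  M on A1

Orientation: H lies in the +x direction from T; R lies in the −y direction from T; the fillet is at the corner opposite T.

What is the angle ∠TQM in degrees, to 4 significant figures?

115.7°

T is at the origin; TH is horizontal with |TH| = 55.4 and H on the +x side, so H = (55.40, 0.000). TR is vertical with |TR| = 31.0 and R on the −y side, so R = (0.000, -31.00). The virtual corner opposite T is at (55.40, -31.00). Tangency of A1 to HG means the radius QG is perpendicular to HG and since A1 is tangent to MR there, QM ⟂ MR, with radius 8.3, so the center Q sits 8.3 in from both sides at Q = (47.10, -22.70). That places the tangent points at G = (55.40, -22.70) on HG and M = (47.10, -31.00) on MR. Then cos ∠TQM = QT·QM / (|QT||QM|), giving 115.7°.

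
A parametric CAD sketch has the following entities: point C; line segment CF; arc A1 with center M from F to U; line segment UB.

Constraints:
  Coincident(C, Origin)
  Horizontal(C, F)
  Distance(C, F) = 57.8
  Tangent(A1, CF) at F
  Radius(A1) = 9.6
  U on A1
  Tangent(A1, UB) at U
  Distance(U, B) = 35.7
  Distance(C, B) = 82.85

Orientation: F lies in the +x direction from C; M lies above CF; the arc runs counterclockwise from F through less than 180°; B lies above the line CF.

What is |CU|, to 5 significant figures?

67.967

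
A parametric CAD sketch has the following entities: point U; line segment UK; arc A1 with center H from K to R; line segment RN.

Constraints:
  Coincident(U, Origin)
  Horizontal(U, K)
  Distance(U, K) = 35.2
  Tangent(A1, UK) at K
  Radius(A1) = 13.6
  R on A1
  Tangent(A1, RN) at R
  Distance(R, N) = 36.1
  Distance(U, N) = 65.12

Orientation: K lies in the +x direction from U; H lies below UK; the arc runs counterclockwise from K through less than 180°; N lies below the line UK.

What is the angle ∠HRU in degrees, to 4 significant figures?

112.8°

Checks: |HK| = 13.60 ✓; |HR| = 13.60 ✓; ∠(HR, RN) = 90.00° ✓; |RN| = 36.10 ✓; |UN| = 65.12 ✓.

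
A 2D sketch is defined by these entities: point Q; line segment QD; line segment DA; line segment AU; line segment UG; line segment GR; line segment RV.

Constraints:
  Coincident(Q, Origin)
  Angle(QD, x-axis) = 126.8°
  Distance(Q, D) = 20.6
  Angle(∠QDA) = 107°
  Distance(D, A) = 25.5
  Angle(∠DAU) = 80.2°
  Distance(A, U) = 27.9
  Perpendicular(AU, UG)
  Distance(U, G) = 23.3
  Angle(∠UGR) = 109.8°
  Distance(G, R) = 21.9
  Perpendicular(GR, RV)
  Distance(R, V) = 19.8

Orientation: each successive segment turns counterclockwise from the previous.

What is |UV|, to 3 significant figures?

29.9

Q is at the origin; QD runs at 126.8° with length 20.6, so D = (-12.3, 16.5). ∠QDA = 107.0° gives DA at -160° from the x-axis; with |DA| = 25.5, A = (-36.3, 7.86). ∠DAU = 80.2° gives AU at -60.4° from the x-axis; with |AU| = 27.9, U = (-22.6, -16.4). AU is perpendicular to UG, so UG runs at 29.6°; with |UG| = 23.3, G = (-2.29, -4.89). ∠UGR = 109.8° gives GR at 99.8° from the x-axis; with |GR| = 21.9, R = (-6.02, 16.7). GR ⟂ RV, so RV runs at -170°; with |RV| = 19.8, V = (-25.5, 13.3). Then |UV| = |V − U| = 29.9.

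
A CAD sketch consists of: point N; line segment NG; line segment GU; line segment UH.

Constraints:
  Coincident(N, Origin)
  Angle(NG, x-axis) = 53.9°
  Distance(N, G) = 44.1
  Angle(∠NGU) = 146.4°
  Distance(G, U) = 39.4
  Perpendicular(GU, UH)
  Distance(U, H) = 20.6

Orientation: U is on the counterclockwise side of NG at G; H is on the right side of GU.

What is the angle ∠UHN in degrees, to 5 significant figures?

59.411°

∠NGU = 146.4°, so GU runs at 53.9° + (180° − 146.4°) = 87.500° from the x-axis; with |GU| = 39.4, U = G + 39.4·(cos 87.500°, sin 87.500°) = (27.702, 74.995). GU ⟂ UH; with |UH| = 20.6 on the right of GU, H = U + 20.6·(0.99905, -0.043619) = (48.283, 74.096). Then cos ∠UHN = HU·HN / (|HU||HN|), giving 59.411°.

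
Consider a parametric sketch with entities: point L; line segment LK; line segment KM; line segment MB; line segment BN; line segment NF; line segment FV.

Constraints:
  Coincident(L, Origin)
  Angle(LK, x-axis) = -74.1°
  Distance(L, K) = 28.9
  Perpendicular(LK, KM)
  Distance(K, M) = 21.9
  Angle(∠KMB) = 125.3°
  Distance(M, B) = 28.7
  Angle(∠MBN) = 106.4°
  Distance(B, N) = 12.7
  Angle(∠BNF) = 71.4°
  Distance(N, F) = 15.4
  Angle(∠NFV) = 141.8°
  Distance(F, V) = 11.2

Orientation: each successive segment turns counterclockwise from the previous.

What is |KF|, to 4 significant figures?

30.21

∠MBN = 106.4° gives BN at 144.2° from the x-axis; with |BN| = 12.7, N = (28.21, 12.70). ∠BNF = 71.4° gives NF at -107.2° from the x-axis; with |NF| = 15.4, F = (23.66, -2.006). Then |KF| = |F − K| = 30.21.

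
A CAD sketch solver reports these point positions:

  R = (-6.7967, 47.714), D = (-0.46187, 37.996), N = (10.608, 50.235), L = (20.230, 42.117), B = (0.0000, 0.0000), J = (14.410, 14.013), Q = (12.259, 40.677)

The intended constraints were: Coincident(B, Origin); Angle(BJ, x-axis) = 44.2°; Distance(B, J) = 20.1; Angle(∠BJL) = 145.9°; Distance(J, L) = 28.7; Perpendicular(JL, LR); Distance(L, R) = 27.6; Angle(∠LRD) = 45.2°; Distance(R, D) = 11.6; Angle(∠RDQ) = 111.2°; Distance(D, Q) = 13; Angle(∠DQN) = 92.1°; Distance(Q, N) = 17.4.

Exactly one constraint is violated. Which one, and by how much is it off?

Distance(Q, N) = 17.4 — off by 7.70.

B = (0.00, 0.00) ✓; BJ at 44.20° ✓; |BJ| = 20.10 ✓; ∠BJL = 145.9° ✓; |JL| = 28.70 ✓; ∠(JL, LR) = 90.00° ✓; |LR| = 27.60 ✓; ∠LRD = 45.20° ✓; |RD| = 11.60 ✓; ∠RDQ = 111.2° ✓; |DQ| = 13.00 ✓; ∠DQN = 92.10° ✓; |QN| = 9.700 ✗.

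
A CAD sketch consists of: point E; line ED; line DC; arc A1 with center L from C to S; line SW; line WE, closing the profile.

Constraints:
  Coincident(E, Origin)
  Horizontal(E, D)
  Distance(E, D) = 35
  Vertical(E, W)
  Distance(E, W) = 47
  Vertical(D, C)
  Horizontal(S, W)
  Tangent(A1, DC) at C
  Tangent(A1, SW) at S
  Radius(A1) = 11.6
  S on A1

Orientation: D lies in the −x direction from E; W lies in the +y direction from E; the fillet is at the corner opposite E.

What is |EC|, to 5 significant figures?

49.781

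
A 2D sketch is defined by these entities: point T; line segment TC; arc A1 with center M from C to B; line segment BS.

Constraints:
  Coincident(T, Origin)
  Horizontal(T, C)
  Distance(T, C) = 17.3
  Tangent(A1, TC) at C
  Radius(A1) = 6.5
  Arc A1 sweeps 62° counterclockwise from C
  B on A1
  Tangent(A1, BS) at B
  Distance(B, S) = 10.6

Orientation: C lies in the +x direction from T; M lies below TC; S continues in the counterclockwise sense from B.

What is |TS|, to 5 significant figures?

14.401

On A1, C sits at bearing 90° from M; a 62° counterclockwise sweep puts B at bearing 152°, so B = M + 6.5·(cos 152°, sin 152°) = (11.561, -3.4484). A1 meets BS tangentially, so MB is at right angles to BS, so BS runs along (−sin 152°, cos 152°); with |BS| = 10.6, S = (6.5844, -12.808). Then |TS| = |S − T| = 14.401.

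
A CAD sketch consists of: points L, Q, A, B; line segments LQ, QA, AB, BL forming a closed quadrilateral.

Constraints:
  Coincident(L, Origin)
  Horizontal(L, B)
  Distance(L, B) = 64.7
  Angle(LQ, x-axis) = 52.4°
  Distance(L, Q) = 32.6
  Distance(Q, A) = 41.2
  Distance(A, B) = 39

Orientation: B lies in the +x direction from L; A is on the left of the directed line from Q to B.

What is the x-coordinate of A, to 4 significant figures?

59.06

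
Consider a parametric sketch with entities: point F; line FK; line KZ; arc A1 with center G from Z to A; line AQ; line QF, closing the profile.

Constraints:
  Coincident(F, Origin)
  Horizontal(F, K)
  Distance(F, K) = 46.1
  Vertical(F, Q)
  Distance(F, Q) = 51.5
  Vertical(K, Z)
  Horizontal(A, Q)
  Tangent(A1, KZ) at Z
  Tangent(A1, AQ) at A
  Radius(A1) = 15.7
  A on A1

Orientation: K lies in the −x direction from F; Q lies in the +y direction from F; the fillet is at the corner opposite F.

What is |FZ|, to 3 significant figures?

58.4

The virtual corner opposite F is at (-46.1, 51.5). A1 meets KZ tangentially, so GZ is at right angles to KZ and A1 meets AQ tangentially, so GA is at right angles to AQ, with radius 15.7, so the center G sits 15.7 in from both sides at G = (-30.4, 35.8). That places the tangent points at Z = (-46.1, 35.8) on KZ and A = (-30.4, 51.5) on AQ. Then |FZ| = |Z − F| = 58.4.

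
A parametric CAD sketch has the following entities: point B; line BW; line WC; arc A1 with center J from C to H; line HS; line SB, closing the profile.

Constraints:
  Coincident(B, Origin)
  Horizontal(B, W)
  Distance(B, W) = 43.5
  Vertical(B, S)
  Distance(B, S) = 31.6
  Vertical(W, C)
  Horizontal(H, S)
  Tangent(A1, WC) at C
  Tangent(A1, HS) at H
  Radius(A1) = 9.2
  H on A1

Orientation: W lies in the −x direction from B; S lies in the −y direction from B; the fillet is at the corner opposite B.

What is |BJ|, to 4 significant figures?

40.97

B is at the origin; BW is horizontal with |BW| = 43.5 and W on the −x side, so W = (-43.50, 0.000). B and S share the same x with |BS| = 31.6 and S on the −y side, so S = (0.000, -31.60). The virtual corner opposite B is at (-43.50, -31.60). A1 meets WC tangentially, so JC is at right angles to WC and tangency of A1 to HS means the radius JH is perpendicular to HS, with radius 9.2, so the center J sits 9.2 in from both sides at J = (-34.30, -22.40). Then |BJ| = |J − B| = 40.97.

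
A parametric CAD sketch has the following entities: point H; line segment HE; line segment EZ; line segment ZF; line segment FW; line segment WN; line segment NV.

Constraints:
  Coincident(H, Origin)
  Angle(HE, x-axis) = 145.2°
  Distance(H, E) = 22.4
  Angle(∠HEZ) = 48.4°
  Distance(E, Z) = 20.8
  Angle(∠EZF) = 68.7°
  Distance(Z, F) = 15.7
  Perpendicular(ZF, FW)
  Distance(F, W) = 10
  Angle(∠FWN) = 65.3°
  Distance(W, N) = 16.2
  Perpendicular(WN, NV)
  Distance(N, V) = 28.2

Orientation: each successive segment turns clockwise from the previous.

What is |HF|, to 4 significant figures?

2.135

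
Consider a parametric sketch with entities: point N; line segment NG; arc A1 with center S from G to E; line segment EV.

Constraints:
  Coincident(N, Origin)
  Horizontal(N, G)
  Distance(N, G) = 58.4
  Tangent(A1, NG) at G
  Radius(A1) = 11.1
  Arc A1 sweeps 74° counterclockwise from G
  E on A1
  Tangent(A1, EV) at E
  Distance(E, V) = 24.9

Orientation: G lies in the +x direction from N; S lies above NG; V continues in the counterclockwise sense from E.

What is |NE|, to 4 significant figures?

69.54

N is at the origin; NG is horizontal with |NG| = 58.4 and G on the +x side, so G = (58.40, 0.000). Tangency of A1 to NG means the radius SG is perpendicular to NG, so S = G + (0, 11.1) = (58.40, 11.10). On A1, G sits at bearing -90° from S; a 74° counterclockwise sweep puts E at bearing -16°, so E = S + 11.1·(cos -16°, sin -16°) = (69.07, 8.040). Then |NE| = |E − N| = 69.54.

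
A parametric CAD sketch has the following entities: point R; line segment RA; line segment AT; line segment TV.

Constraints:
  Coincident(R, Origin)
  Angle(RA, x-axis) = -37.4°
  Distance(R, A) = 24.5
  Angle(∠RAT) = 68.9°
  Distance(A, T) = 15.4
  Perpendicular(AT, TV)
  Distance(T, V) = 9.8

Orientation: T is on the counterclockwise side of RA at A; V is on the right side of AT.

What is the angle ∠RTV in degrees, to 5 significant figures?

163.94°

∠RAT = 68.9°, so AT runs at -37.4° + (180° − 68.9°) = 73.700° from the x-axis; with |AT| = 15.4, T = A + 15.4·(cos 73.700°, sin 73.700°) = (23.785, -0.099707). AT ⟂ TV; with |TV| = 9.8 on the right of AT, V = T + 9.8·(0.95981, -0.28067) = (33.192, -2.8502). Then cos ∠RTV = TR·TV / (|TR||TV|), giving 163.94°.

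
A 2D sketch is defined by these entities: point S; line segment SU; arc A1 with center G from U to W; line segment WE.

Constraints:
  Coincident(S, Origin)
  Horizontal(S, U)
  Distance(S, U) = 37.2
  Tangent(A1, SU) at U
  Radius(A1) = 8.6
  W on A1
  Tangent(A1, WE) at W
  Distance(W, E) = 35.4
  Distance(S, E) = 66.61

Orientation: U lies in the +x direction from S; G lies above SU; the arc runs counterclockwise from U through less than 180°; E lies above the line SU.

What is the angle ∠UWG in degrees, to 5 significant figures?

49.879°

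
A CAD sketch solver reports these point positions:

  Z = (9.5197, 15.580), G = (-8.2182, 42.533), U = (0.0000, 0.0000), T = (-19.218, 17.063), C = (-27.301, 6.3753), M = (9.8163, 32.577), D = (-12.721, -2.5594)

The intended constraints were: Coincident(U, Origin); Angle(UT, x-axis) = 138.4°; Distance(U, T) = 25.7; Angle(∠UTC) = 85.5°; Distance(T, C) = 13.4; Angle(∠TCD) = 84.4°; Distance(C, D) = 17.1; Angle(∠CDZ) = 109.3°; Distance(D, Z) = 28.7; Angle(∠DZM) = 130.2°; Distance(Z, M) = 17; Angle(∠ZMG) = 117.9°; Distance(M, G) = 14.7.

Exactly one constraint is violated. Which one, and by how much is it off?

Distance(M, G) = 14.7 — off by 5.90.

U = (0.00, 0.00) ✓; UT at 138.4° ✓; |UT| = 25.70 ✓; ∠UTC = 85.50° ✓; |TC| = 13.40 ✓; ∠TCD = 84.40° ✓; |CD| = 17.10 ✓; ∠CDZ = 109.3° ✓; |DZ| = 28.70 ✓; ∠DZM = 130.2° ✓; |ZM| = 17.00 ✓; ∠ZMG = 117.9° ✓; |MG| = 20.60 ✗.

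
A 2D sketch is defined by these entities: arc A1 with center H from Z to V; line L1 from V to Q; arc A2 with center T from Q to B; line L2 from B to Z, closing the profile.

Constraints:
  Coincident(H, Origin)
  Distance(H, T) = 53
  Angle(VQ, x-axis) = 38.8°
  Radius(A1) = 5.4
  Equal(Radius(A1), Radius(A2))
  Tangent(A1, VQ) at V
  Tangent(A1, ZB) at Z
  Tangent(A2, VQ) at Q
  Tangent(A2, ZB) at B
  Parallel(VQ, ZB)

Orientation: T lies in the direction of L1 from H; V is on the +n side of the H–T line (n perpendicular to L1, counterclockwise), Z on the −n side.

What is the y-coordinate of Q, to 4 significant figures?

37.42

The slot axis is L1's direction at 38.8°, so u = (cos 38.8°, sin 38.8°) = (0.7793, 0.6266) and n = (−sin 38.8°, cos 38.8°) = (-0.6266, 0.7793). H is at the origin and T lies 53.0 along u from H, so T = 53.0·u = (41.30, 33.21). Tangency of A1 to both parallel lines with radius 5.4 puts V and Z at H ± 5.4·n: V = (-3.384, 4.208), Z = (3.384, -4.208). Equal radii place Q and B the same way about T: Q = T + 5.4·n = (37.92, 37.42), B = T − 5.4·n = (44.69, 29.00). So Q.y = 37.42.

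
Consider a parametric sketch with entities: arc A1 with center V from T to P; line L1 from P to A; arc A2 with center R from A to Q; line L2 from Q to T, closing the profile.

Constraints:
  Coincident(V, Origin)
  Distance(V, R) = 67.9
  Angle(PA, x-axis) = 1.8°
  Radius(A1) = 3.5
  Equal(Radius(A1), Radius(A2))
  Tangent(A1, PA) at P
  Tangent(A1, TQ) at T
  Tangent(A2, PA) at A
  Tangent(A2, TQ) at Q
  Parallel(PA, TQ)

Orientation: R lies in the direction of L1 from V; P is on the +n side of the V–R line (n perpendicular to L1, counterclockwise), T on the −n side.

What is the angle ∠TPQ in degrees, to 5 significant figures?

84.114°

The slot axis is L1's direction at 1.8°, so u = (cos 1.8°, sin 1.8°) = (0.99951, 0.031411) and n = (−sin 1.8°, cos 1.8°) = (-0.031411, 0.99951). V is at the origin and R lies 67.9 along u from V, so R = 67.9·u = (67.866, 2.1328). Tangency of A1 to both parallel lines with radius 3.5 puts P and T at V ± 3.5·n: P = (-0.10994, 3.4983), T = (0.10994, -3.4983). Equal radii place A and Q the same way about R: A = R + 3.5·n = (67.757, 5.6311), Q = R − 3.5·n = (67.976, -1.3655). Then cos ∠TPQ = PT·PQ / (|PT||PQ|), giving 84.114°.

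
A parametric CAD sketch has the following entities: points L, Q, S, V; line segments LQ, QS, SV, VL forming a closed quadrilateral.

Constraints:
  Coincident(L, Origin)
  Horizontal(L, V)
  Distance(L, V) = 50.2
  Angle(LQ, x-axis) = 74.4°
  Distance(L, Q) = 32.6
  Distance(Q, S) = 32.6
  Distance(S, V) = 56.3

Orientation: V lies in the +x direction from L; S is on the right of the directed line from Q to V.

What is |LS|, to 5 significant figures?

6.4948

Checks: |QS| = 32.60 ✓; |SV| = 56.30 ✓.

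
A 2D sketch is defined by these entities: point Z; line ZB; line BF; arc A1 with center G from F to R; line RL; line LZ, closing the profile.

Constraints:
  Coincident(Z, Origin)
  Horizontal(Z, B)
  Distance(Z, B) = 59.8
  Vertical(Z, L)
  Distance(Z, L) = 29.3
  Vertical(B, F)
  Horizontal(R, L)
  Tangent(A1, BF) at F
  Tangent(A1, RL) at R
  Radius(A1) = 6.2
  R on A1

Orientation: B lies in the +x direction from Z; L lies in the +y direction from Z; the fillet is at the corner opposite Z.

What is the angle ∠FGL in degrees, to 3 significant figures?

173°

Z is at the origin; ZB is horizontal with |ZB| = 59.8 and B on the +x side, so B = (59.8, 0.00). ZL is vertical with |ZL| = 29.3 and L on the +y side, so L = (0.00, 29.3). The virtual corner opposite Z is at (59.8, 29.3). A1 meets BF tangentially, so GF is at right angles to BF and the tangent condition forces GR to be normal to RL, with radius 6.2, so the center G sits 6.2 in from both sides at G = (53.6, 23.1). That places the tangent points at F = (59.8, 23.1) on BF and R = (53.6, 29.3) on RL. Then cos ∠FGL = GF·GL / (|GF||GL|), giving 173°.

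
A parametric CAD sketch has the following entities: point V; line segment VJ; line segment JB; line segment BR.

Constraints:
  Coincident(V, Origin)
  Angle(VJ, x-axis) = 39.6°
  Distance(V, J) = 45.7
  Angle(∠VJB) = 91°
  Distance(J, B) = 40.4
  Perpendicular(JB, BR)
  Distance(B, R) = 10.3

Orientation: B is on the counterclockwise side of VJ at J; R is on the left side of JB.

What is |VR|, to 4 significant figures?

54.31

V is at the origin; VJ runs at 39.6° with length 45.7, so J = 45.7·(cos 39.6°, sin 39.6°) = (35.21, 29.13). ∠VJB = 91.0°, so JB runs at 39.6° + (180° − 91.0°) = 128.6° from the x-axis; with |JB| = 40.4, B = J + 40.4·(cos 128.6°, sin 128.6°) = (10.01, 60.70). The perpendicularity gives BR at right angles to JB; with |BR| = 10.3 on the left of JB, R = B + 10.3·(-0.7815, -0.6239) = (1.958, 54.28). Then |VR| = |R − V| = 54.31.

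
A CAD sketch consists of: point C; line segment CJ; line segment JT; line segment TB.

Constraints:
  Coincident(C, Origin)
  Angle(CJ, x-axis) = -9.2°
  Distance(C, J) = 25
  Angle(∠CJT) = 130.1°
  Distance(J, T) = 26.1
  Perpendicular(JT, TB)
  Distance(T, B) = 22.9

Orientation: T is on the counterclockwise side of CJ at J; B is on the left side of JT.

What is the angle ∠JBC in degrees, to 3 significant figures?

36.1°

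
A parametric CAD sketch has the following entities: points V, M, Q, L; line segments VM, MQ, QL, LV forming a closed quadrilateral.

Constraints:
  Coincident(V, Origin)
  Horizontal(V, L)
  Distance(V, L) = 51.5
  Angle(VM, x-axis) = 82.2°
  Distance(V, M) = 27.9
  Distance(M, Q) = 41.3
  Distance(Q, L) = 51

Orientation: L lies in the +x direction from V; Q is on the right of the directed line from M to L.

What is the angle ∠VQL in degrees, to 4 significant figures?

84.30°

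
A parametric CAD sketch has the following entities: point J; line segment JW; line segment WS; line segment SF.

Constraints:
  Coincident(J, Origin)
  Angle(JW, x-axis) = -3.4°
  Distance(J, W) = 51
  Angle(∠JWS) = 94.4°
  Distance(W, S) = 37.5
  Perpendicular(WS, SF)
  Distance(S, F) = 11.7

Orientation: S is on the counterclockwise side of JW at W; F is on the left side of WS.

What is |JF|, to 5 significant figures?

56.989

J is at the origin; JW runs at -3.4° with length 51.0, so W = 51.0·(cos -3.4°, sin -3.4°) = (50.910, -3.0246). ∠JWS = 94.4°, so WS runs at -3.4° + (180° − 94.4°) = 82.200° from the x-axis; with |WS| = 37.5, S = W + 37.5·(cos 82.200°, sin 82.200°) = (56.000, 34.128). WS ⟂ SF; with |SF| = 11.7 on the left of WS, F = S + 11.7·(-0.99075, 0.13572) = (44.408, 35.716). Then |JF| = |F − J| = 56.989.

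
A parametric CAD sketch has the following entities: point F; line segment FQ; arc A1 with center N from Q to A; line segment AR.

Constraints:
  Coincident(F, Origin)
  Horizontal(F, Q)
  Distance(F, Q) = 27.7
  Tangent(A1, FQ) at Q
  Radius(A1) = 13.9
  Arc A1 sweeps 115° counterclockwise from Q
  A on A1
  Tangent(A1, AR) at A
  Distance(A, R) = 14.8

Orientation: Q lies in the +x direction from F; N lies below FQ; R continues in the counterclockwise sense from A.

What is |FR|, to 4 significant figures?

39.47

On A1, Q sits at bearing 90° from N; a 115° counterclockwise sweep puts A at bearing 205°, so A = N + 13.9·(cos 205°, sin 205°) = (15.10, -19.77). Tangency of A1 to AR means the radius NA is perpendicular to AR, so AR runs along (−sin 205°, cos 205°); with |AR| = 14.8, R = (21.36, -33.19). Then |FR| = |R − F| = 39.47.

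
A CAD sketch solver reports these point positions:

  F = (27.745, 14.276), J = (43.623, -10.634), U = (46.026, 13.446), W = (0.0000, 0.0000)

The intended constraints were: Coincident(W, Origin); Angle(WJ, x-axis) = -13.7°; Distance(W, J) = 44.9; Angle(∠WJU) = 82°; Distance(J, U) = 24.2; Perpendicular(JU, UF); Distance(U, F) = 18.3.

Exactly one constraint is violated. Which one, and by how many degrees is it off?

Perpendicular(JU, UF) — off by 3.10°.

W = (0.00, 0.00) ✓; WJ at -13.70° ✓; |WJ| = 44.90 ✓; ∠WJU = 82.00° ✓; |JU| = 24.20 ✓; ∠(JU, UF) = 93.10° ✗; |UF| = 18.30 ✓.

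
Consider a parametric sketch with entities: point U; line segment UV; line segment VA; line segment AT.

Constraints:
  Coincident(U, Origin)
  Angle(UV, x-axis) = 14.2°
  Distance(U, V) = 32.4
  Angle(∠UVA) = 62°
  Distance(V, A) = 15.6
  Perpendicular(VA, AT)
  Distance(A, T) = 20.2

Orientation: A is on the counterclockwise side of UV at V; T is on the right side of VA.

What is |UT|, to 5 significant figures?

48.809

∠UVA = 62.0°, so VA runs at 14.2° + (180° − 62.0°) = 132.20° from the x-axis; with |VA| = 15.6, A = V + 15.6·(cos 132.20°, sin 132.20°) = (20.931, 19.505). VA ⟂ AT; with |AT| = 20.2 on the right of VA, T = A + 20.2·(0.74080, 0.67172) = (35.895, 33.073). Then |UT| = |T − U| = 48.809.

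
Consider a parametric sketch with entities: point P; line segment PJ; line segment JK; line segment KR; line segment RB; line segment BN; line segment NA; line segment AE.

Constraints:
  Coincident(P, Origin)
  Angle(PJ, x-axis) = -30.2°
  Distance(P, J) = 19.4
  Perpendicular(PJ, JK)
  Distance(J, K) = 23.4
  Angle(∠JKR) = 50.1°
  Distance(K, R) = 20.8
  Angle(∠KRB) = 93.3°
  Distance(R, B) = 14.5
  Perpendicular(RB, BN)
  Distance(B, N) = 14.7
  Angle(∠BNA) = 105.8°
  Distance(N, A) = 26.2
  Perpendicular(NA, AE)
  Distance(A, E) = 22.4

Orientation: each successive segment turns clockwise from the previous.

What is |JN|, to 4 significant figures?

8.469

P is at the origin; PJ runs at -30.2° with length 19.4, so J = (16.77, -9.759). PJ ⟂ JK, so JK runs at -120.2°; with |JK| = 23.4, K = (4.996, -29.98). ∠JKR = 50.1° gives KR at 109.9° from the x-axis; with |KR| = 20.8, R = (-2.084, -10.42). ∠KRB = 93.3° gives RB at 23.20° from the x-axis; with |RB| = 14.5, B = (11.24, -4.712). RB ⟂ BN, so BN runs at -66.80°; with |BN| = 14.7, N = (17.03, -18.22). Then |JN| = |N − J| = 8.469.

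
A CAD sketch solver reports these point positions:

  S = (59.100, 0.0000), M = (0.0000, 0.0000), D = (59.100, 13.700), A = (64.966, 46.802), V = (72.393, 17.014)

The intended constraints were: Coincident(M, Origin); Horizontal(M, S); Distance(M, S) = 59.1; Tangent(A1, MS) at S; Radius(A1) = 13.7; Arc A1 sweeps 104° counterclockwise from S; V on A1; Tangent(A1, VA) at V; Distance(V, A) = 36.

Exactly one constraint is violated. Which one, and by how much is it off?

Distance(V, A) = 36 — off by 5.30.

M = (0.00, 0.00) ✓; M.y = 0.00, S.y = 0.00 ✓; |MS| = 59.10 ✓; ∠(DS, SM) = 90.00° ✓; |DS| = 13.70 ✓; bearing(D→V) − bearing(D→S) = 104.0° ✓; |DV| = 13.70 ✓; ∠(DV, VA) = 90.00° ✓; |VA| = 30.70 ✗.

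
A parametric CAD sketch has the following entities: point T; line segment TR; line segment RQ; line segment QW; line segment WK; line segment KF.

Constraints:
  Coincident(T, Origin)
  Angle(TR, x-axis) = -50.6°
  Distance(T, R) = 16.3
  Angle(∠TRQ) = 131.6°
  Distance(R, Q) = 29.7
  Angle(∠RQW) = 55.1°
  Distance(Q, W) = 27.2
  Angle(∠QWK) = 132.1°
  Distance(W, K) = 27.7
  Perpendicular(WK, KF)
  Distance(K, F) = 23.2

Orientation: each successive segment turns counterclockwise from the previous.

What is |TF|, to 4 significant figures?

10.88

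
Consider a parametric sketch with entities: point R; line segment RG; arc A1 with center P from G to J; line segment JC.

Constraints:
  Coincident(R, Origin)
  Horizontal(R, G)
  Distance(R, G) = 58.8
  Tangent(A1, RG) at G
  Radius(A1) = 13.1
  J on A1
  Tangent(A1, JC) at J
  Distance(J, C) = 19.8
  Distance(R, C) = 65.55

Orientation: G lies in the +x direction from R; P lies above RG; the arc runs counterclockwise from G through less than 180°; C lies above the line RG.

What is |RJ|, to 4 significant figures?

71.75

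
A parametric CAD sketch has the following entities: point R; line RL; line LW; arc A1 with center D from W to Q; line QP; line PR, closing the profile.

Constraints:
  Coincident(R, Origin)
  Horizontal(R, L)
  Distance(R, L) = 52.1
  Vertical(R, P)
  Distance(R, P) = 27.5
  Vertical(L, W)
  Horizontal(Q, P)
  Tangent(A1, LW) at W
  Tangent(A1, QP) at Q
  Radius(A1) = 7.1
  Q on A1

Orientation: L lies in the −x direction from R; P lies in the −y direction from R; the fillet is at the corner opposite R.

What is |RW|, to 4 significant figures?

55.95

R is at the origin; R and L share the same y with |RL| = 52.1 and L on the −x side, so L = (-52.10, 0.000). R and P share the same x with |RP| = 27.5 and P on the −y side, so P = (0.000, -27.50). The virtual corner opposite R is at (-52.10, -27.50). Tangency of A1 to LW means the radius DW is perpendicular to LW and since A1 is tangent to QP there, DQ ⟂ QP, with radius 7.1, so the center D sits 7.1 in from both sides at D = (-45.00, -20.40). That places the tangent points at W = (-52.10, -20.40) on LW and Q = (-45.00, -27.50) on QP. Then |RW| = |W − R| = 55.95.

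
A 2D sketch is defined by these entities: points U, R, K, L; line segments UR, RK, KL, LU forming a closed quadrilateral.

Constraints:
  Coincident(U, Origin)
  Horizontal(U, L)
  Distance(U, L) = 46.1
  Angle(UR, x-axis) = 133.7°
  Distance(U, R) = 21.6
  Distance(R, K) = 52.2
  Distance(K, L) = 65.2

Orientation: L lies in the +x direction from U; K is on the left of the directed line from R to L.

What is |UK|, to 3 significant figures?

59.9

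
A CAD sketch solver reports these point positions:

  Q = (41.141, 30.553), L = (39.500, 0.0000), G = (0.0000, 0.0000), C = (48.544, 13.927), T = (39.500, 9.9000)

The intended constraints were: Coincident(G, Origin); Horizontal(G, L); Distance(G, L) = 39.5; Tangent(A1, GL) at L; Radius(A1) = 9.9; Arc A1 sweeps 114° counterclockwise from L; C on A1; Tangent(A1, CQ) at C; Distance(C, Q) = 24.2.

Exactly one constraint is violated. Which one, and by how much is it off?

Distance(C, Q) = 24.2 — off by 6.00.

G = (0.00, 0.00) ✓; G.y = 0.00, L.y = 0.00 ✓; |GL| = 39.50 ✓; ∠(TL, LG) = 90.00° ✓; |TL| = 9.900 ✓; bearing(T→C) − bearing(T→L) = 114.0° ✓; |TC| = 9.900 ✓; ∠(TC, CQ) = 90.00° ✓; |CQ| = 18.20 ✗.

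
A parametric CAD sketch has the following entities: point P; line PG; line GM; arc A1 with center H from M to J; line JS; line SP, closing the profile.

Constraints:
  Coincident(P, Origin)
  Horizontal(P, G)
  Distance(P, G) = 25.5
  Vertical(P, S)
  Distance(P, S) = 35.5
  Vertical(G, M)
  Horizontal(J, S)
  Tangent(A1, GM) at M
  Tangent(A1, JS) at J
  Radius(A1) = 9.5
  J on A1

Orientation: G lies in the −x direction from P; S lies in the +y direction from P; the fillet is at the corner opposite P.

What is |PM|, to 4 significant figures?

36.42

The virtual corner opposite P is at (-25.50, 35.50). The tangent condition forces HM to be normal to GM and since A1 is tangent to JS there, HJ ⟂ JS, with radius 9.5, so the center H sits 9.5 in from both sides at H = (-16.00, 26.00). That places the tangent points at M = (-25.50, 26.00) on GM and J = (-16.00, 35.50) on JS. Then |PM| = |M − P| = 36.42.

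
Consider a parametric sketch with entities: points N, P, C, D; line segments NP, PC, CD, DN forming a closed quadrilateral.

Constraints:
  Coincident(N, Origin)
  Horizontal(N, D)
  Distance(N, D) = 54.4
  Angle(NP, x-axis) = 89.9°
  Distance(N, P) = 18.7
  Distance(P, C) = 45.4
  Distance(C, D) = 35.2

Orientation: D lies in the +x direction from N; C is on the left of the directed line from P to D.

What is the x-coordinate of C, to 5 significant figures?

43.018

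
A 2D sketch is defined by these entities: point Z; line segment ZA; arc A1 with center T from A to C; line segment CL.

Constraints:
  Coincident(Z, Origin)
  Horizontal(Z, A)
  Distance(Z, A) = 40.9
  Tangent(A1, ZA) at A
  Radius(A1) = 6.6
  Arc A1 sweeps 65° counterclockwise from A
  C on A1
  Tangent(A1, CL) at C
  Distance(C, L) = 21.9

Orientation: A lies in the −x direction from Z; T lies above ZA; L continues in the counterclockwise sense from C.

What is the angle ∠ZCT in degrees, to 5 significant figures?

161.23°

Tangency of A1 to ZA means the radius TA is perpendicular to ZA, so T = A + (0, 6.6) = (-40.900, 6.6000). On A1, A sits at bearing -90° from T; a 65° counterclockwise sweep puts C at bearing -25°, so C = T + 6.6·(cos -25°, sin -25°) = (-34.918, 3.8107). Then cos ∠ZCT = CZ·CT / (|CZ||CT|), giving 161.23°.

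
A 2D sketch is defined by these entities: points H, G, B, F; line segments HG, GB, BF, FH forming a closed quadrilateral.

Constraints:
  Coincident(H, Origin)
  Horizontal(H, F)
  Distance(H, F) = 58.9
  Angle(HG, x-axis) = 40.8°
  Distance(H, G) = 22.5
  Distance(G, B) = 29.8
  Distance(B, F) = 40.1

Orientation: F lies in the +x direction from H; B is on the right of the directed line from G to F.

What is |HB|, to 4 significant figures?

26.16

H is at the origin; HF is horizontal with |HF| = 58.9 and F in +x, so F = (58.9, 0). HG runs at 40.8° with |HG| = 22.5, so G = (17.03, 14.70). B is determined by |GB| = 29.8 and |BF| = 40.1 together: it lies at the intersection of circle(G, 29.8) and circle(F, 40.1). With |GF| = 44.37, the foot of the radical line on GF is 14.07 from G and the perpendicular offset is √(29.8² − 14.07²) = 26.27. Taking the right-of-GF solution: B = (21.61, -14.74).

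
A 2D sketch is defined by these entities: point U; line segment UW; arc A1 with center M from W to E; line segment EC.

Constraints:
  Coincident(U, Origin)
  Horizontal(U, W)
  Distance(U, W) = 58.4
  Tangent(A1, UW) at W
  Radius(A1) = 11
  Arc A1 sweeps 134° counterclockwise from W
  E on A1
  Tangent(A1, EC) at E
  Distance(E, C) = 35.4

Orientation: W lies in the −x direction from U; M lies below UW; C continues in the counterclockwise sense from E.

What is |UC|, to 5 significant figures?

60.713

U is at the origin; UW is horizontal with |UW| = 58.4 and W on the −x side, so W = (-58.400, 0.0000). Since A1 is tangent to UW there, MW ⟂ UW, so M = W + (0, -11) = (-58.400, -11.000). On A1, W sits at bearing 90° from M; a 134° counterclockwise sweep puts E at bearing 224°, so E = M + 11.0·(cos 224°, sin 224°) = (-66.313, -18.641). A1 meets EC tangentially, so ME is at right angles to EC, so EC runs along (−sin 224°, cos 224°); with |EC| = 35.4, C = (-41.722, -44.106). Then |UC| = |C − U| = 60.713.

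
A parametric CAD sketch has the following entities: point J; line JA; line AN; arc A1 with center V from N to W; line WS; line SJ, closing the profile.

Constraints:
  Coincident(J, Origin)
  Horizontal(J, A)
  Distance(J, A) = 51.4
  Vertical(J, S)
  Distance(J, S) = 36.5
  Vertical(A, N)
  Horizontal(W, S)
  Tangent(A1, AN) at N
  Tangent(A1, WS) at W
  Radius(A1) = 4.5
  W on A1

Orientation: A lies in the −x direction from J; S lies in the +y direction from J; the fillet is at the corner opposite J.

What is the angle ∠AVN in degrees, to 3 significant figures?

82.0°

J is at the origin; JA is horizontal with |JA| = 51.4 and A on the −x side, so A = (-51.4, 0.00). JS is vertical with |JS| = 36.5 and S on the +y side, so S = (0.00, 36.5). The virtual corner opposite J is at (-51.4, 36.5). A1 meets AN tangentially, so VN is at right angles to AN and A1 meets WS tangentially, so VW is at right angles to WS, with radius 4.5, so the center V sits 4.5 in from both sides at V = (-46.9, 32.0). That places the tangent points at N = (-51.4, 32.0) on AN and W = (-46.9, 36.5) on WS. Then cos ∠AVN = VA·VN / (|VA||VN|), giving 82.0°.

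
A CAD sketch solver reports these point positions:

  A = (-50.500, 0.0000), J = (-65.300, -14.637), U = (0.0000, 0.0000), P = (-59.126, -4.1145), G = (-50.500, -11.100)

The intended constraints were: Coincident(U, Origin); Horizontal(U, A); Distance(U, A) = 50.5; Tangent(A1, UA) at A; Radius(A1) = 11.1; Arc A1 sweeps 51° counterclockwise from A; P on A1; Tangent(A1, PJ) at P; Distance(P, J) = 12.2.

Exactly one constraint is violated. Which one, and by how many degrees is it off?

Tangent(A1, PJ) at P — off by 8.60°.

U = (0.00, 0.00) ✓; U.y = 0.00, A.y = 0.00 ✓; |UA| = 50.50 ✓; ∠(GA, AU) = 90.00° ✓; |GA| = 11.10 ✓; bearing(G→P) − bearing(G→A) = 51.00° ✓; |GP| = 11.10 ✓; ∠(GP, PJ) = 81.40° ✗; |PJ| = 12.20 ✓.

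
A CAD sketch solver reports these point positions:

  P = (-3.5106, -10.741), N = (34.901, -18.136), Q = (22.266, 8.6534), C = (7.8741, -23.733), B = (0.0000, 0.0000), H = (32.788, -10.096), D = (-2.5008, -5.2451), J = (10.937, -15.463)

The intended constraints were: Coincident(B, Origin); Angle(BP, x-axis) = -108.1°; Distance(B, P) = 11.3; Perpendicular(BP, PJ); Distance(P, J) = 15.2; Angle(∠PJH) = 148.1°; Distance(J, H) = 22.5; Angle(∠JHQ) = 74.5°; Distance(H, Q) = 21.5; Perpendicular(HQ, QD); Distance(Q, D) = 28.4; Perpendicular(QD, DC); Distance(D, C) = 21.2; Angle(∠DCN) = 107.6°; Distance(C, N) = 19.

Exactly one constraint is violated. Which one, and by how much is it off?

Distance(C, N) = 19 — off by 8.60.

B = (0.00, 0.00) ✓; BP at -108.1° ✓; |BP| = 11.30 ✓; ∠(BP, PJ) = 90.00° ✓; |PJ| = 15.20 ✓; ∠PJH = 148.1° ✓; |JH| = 22.50 ✓; ∠JHQ = 74.50° ✓; |HQ| = 21.50 ✓; ∠(HQ, QD) = 90.00° ✓; |QD| = 28.40 ✓; ∠(QD, DC) = 90.00° ✓; |DC| = 21.20 ✓; ∠DCN = 107.6° ✓; |CN| = 27.60 ✗.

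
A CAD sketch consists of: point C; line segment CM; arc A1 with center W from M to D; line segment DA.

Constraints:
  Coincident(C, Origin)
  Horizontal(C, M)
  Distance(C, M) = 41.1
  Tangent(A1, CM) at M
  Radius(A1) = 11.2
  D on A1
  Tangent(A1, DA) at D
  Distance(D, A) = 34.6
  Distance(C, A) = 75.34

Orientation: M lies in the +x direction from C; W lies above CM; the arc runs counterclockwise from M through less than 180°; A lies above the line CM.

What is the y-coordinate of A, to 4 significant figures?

39.15

Checks: |CM| = 41.10 ✓; ∠(WM, MC) = 90.00° ✓; |WM| = 11.20 ✓; |WD| = 11.20 ✓; ∠(WD, DA) = 90.00° ✓; |DA| = 34.60 ✓; |CA| = 75.34 ✓.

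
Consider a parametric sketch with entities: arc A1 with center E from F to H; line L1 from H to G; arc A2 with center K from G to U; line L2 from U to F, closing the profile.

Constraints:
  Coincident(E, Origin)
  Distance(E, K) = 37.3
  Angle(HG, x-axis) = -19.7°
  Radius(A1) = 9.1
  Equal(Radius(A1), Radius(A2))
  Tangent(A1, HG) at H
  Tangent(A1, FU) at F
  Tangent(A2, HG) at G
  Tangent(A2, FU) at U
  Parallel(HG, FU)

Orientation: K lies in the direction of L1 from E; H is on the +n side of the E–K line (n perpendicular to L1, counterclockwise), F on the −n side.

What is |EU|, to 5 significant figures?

38.394

Tangency of A1 to both parallel lines with radius 9.1 puts H and F at E ± 9.1·n: H = (3.0676, 8.5674), F = (-3.0676, -8.5674). Equal radii place G and U the same way about K: G = K + 9.1·n = (38.184, -4.0063), U = K − 9.1·n = (32.049, -21.141). Then |EU| = |U − E| = 38.394.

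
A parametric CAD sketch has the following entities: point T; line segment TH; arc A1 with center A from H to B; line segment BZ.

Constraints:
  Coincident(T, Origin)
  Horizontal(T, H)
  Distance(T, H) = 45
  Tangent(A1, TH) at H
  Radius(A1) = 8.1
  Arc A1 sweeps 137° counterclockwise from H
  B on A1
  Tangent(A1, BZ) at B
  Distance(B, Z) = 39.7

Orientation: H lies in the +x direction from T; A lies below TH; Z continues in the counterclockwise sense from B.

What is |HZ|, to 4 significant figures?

47.35

T is at the origin; TH is horizontal with |TH| = 45.0 and H on the +x side, so H = (45.00, 0.000). A1 meets TH tangentially, so AH is at right angles to TH, so A = H + (0, -8.1) = (45.00, -8.100). On A1, H sits at bearing 90° from A; a 137° counterclockwise sweep puts B at bearing 227°, so B = A + 8.1·(cos 227°, sin 227°) = (39.48, -14.02). A1 meets BZ tangentially, so AB is at right angles to BZ, so BZ runs along (−sin 227°, cos 227°); with |BZ| = 39.7, Z = (68.51, -41.10). Then |HZ| = |Z − H| = 47.35.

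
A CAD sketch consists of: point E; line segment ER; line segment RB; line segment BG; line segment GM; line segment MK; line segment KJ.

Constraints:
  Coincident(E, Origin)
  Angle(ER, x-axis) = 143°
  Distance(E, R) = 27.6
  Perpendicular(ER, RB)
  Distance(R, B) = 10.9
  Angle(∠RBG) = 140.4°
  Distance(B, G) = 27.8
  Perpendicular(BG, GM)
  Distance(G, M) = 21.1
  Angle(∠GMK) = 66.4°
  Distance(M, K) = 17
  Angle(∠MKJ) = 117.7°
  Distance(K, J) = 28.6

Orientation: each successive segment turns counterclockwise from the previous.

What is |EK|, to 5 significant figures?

14.245

E is at the origin; ER runs at 143.0° with length 27.6, so R = (-22.042, 16.610). The perpendicularity gives RB at right angles to ER, so RB runs at -127.00°; with |RB| = 10.9, B = (-28.602, 7.9050). ∠RBG = 140.4° gives BG at -87.400° from the x-axis; with |BG| = 27.8, G = (-27.341, -19.866). The perpendicularity gives GM at right angles to BG, so GM runs at 2.6000°; with |GM| = 21.1, M = (-6.2628, -18.909). ∠GMK = 66.4° gives MK at 116.20° from the x-axis; with |MK| = 17.0, K = (-13.768, -3.6559). Then |EK| = |K − E| = 14.245.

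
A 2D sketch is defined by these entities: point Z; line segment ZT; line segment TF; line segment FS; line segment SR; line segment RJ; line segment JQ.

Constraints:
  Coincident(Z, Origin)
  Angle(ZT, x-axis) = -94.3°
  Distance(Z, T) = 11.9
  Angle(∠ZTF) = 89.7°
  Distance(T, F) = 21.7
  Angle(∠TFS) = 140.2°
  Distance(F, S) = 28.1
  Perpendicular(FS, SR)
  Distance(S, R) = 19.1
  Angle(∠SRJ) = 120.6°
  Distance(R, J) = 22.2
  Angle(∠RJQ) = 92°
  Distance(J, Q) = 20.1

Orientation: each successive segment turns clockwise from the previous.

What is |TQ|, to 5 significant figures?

14.840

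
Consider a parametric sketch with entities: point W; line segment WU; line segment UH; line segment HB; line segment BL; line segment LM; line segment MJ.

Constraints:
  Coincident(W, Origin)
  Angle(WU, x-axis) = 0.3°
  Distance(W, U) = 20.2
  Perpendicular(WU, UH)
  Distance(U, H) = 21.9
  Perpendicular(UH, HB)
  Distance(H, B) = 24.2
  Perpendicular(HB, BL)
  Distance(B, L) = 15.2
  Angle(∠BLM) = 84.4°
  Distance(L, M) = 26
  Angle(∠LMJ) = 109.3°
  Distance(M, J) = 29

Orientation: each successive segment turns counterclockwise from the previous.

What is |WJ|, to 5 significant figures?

47.179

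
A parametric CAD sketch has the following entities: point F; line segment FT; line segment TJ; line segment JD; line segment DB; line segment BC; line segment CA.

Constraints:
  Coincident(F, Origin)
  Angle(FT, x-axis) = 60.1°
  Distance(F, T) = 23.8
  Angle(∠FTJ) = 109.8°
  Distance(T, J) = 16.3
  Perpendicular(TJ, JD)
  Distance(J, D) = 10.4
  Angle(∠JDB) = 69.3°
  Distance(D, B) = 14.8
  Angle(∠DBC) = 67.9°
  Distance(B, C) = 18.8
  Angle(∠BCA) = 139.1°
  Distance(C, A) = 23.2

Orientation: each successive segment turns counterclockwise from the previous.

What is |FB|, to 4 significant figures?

20.18

TJ ⟂ JD, so JD runs at -139.7°; with |JD| = 10.4, D = (-6.610, 26.34). ∠JDB = 69.3° gives DB at -29.00° from the x-axis; with |DB| = 14.8, B = (6.334, 19.16). Then |FB| = |B − F| = 20.18.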